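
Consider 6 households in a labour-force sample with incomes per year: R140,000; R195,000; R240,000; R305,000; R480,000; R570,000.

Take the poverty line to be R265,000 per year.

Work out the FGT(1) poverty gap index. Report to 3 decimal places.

0.138

Below the line: R140,000, R195,000, R240,000 (q = 3 of N = 6).
Gap ratios (z−y)/z: (265000−140000)/265000 = 0.4717; (265000−195000)/265000 = 0.2642; (265000−240000)/265000 = 0.0943.
Sum of shortfalls = 0.830189; P₁ averages over all N: 0.830189 / 6 = 0.138.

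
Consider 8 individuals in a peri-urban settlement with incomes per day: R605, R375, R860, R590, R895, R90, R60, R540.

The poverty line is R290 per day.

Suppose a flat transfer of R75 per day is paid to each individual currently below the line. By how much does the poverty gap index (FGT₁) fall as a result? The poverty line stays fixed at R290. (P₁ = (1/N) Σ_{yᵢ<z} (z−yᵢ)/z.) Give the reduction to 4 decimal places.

0.0647

Before: below the line — R60, R90; poverty gap index (FGT₁) = 0.185345.
After the R75 transfer: below the line — R135, R165; poverty gap index (FGT₁) = 0.120690.
Reduction = 0.185345 − 0.120690 = 0.0647.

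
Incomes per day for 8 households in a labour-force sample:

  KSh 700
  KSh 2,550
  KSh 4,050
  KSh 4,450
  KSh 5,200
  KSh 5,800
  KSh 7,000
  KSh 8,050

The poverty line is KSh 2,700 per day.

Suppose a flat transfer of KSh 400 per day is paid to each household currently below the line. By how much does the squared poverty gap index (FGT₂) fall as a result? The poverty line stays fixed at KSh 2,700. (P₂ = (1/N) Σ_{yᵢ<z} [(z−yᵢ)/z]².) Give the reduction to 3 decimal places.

0.025

Before: below the line — KSh 700, KSh 2,550; squared poverty gap index (FGT₂) = 0.06897.
After the KSh 400 transfer: below the line — KSh 1,100; squared poverty gap index (FGT₂) = 0.04390.
Reduction = 0.06897 − 0.04390 = 0.025.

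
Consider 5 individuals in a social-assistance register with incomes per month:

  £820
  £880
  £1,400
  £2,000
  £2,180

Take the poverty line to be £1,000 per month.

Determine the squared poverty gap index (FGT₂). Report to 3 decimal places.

Incomes under z: £820, £880 (q = 2 of N = 5).
Gap ratios (z−y)/z: (1000−820)/1000 = 0.1800; (1000−880)/1000 = 0.1200.
Squared: 0.0324; 0.0144.
Sum = 0.046800; P₂ = 0.046800 / 5 = 0.009.

0.009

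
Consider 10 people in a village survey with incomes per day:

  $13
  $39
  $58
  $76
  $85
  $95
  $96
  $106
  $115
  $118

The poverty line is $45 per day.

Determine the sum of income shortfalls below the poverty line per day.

$38

Incomes under z: $13, $39 (q = 2 of N = 10).
Individual gaps: 45−13 = 32; 45−39 = 6.
Aggregate gap = $38.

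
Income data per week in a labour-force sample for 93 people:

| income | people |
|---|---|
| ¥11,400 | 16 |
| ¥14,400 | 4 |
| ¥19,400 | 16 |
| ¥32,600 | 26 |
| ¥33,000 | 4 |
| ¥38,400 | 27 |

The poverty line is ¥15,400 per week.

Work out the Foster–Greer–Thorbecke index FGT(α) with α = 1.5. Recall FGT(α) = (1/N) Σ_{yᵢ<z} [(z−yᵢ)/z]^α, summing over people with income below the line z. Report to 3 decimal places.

0.023

Below z: 16×¥11,400, 4×¥14,400 (q = 20 of N = 93).
Relative gaps: (15400−11400)/15400 = 0.2597 (×16); (15400−14400)/15400 = 0.0649 (×4).
Raised to α = 1.5: 0.13238 (×16); 0.01655 (×4).
Sum = 2.184202; FGT(1.5) = 2.184202 / 93 = 0.023.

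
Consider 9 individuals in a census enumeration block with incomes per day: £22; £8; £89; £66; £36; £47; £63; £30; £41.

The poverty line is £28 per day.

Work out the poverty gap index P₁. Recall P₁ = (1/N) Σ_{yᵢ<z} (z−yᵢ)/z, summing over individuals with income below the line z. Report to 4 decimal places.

Poor units: £8, £22 (q = 2 of N = 9).
Gap ratios (z−y)/z: (28−8)/28 = 0.7143; (28−22)/28 = 0.2143.
Σ = 0.928571. Dividing by the full population N = 9 gives P₁ = 0.1032.

0.1032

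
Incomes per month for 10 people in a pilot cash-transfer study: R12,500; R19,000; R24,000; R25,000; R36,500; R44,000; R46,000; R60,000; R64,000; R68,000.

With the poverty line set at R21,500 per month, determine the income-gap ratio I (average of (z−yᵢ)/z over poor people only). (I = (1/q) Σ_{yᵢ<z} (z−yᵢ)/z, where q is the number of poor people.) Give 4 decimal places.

Incomes under z: R12,500, R19,000 (q = 2 of N = 10).
Relative gaps: 0.4186, 0.1163; sum = 0.534884.
The income-gap ratio divides by q (the poor only): 0.534884 / 2 = 0.2674.

0.2674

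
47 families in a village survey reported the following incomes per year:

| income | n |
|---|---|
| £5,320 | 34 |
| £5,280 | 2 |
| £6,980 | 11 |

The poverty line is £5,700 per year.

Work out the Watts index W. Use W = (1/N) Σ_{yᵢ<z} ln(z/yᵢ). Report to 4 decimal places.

Incomes under z: 2×£5,280, 34×£5,320 (q = 36 of N = 47).
ln(z/y) terms: ln(5700/5280) = 0.0765 (×2); ln(5700/5320) = 0.0690 (×34).
W = 2.498838 / 47 = 0.0532.

0.0532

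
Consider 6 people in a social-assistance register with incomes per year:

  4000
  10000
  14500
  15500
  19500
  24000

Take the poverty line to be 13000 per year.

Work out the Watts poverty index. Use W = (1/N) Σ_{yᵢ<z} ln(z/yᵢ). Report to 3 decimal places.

0.240

Below the line: 4000, 10000 (q = 2 of N = 6).
Log shortfalls: ln(13000/4000) = 1.1787; ln(13000/10000) = 0.2624.
W = 1.441019 / 6 = 0.240.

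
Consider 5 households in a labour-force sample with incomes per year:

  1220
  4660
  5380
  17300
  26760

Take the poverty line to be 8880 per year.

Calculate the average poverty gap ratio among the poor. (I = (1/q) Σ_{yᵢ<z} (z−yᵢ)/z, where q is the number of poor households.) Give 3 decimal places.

Below the line: 1220, 4660, 5380 (q = 3 of N = 5).
Shortfall ratios (z−y)/z: 0.8626, 0.4752, 0.3941; sum = 1.731982.
The income-gap ratio divides by q (the poor only): 1.731982 / 3 = 0.577.

0.577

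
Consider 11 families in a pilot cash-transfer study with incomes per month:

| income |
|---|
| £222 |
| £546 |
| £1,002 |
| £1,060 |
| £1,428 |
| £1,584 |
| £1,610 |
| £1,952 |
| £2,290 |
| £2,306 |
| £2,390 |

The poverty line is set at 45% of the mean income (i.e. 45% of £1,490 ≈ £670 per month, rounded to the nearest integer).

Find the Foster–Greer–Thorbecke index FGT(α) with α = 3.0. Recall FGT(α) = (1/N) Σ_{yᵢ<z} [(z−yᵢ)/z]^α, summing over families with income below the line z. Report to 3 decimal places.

Below z: £222, £546 (q = 2 of N = 11).
Normalized shortfalls: (670−222)/670 = 0.6687; (670−546)/670 = 0.1851.
Raised to α = 3.0: 0.29896; 0.00634.
Sum = 0.305297; FGT(3.0) = 0.305297 / 11 = 0.028.

0.028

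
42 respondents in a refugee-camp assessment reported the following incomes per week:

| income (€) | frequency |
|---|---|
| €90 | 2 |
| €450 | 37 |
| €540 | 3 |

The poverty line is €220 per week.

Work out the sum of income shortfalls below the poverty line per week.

€260

Poor units: 2×€90 (q = 2 of N = 42).
Individual gaps: 2×(220−90) = 260.
Aggregate gap = €260.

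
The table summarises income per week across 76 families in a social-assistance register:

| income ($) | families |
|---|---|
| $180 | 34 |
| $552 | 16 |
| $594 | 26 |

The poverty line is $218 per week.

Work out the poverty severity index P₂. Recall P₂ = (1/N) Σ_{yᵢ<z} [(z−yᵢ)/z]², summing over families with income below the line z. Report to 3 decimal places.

0.014

Poor units: 34×$180 (q = 34 of N = 76).
Normalized shortfalls: (218−180)/218 = 0.1743 (×34).
Squared: 0.0304 (×34).
Sum = 1.033078; P₂ = 1.033078 / 76 = 0.014.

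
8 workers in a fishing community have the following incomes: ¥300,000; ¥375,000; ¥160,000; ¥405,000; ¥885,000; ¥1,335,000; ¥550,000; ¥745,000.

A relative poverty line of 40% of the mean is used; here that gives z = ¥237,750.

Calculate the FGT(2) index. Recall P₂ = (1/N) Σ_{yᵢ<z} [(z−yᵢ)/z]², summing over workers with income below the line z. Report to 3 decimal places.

0.013

Incomes under z: ¥160,000 (q = 1 of N = 8).
Relative gaps: (237750−160000)/237750 = 0.3270.
Squared: 0.1069.
Sum = 0.106945; P₂ = 0.106945 / 8 = 0.013.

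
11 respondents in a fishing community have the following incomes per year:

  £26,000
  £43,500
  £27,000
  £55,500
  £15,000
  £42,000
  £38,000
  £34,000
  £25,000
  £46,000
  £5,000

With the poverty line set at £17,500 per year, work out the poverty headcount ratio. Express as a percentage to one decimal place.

18.2%

2 of the 11 respondents have income below £17,500.
H = 2/11 = 18.2%.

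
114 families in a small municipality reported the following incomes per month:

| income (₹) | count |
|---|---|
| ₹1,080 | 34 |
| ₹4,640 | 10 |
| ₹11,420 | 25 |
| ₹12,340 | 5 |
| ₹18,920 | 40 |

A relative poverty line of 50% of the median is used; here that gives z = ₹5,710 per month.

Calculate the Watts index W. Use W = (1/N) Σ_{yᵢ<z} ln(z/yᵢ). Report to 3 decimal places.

0.515

Below z: 34×₹1,080, 10×₹4,640 (q = 44 of N = 114).
Log shortfalls: ln(5710/1080) = 1.6653 (×34); ln(5710/4640) = 0.2075 (×10).
W = 58.693818 / 114 = 0.515.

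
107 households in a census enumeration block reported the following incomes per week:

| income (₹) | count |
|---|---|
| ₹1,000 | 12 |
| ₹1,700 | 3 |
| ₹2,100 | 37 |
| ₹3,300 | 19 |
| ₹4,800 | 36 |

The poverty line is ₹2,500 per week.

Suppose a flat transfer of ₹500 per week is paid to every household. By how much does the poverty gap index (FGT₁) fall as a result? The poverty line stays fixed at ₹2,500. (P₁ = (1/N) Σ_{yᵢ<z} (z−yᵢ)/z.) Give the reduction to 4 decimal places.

Before: below the line — 12×₹1,000, 3×₹1,700, 37×₹2,100; poverty gap index (FGT₁) = 0.131589.
After the ₹500 transfer: below the line — 12×₹1,500, 3×₹2,200; poverty gap index (FGT₁) = 0.048224.
Reduction = 0.131589 − 0.048224 = 0.0834.

0.0834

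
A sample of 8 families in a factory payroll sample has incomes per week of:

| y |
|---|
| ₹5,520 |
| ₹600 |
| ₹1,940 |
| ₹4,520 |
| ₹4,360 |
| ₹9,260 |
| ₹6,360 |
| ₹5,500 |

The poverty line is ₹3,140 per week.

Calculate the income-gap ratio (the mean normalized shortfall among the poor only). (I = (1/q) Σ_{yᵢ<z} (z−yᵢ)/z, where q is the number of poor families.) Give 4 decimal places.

0.5955

Below the line: ₹600, ₹1,940 (q = 2 of N = 8).
Shortfall ratios (z−y)/z: 0.8089, 0.3822; sum = 1.191083.
I averages over the q = 2 poor units only: 1.191083 / 2 = 0.5955.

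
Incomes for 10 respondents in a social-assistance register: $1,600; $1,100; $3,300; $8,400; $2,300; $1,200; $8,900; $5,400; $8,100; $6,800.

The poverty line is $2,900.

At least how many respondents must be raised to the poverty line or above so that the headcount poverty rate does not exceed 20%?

2

Currently q = 4 of N = 10 are below the line (H = 0.400).
A headcount ratio of at most 20% allows at most ⌊0.20 × 10⌋ = 2 poor respondents.
So at least 4 − 2 = 2 must be lifted.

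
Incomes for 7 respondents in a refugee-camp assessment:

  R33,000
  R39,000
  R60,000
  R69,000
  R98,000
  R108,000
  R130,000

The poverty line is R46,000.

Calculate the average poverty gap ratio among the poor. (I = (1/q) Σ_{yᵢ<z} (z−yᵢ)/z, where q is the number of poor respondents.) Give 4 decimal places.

Incomes under z: R33,000, R39,000 (q = 2 of N = 7).
Shortfall ratios (z−y)/z: 0.2826, 0.1522; sum = 0.434783.
The income-gap ratio divides by q (the poor only): 0.434783 / 2 = 0.2174.

0.2174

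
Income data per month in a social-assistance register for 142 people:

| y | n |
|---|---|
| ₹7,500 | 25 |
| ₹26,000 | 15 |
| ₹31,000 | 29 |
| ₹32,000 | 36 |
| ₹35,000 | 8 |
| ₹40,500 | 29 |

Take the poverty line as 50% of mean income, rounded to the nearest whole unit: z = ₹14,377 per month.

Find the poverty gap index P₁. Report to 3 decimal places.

0.084

Incomes under z: 25×₹7,500 (q = 25 of N = 142).
Relative gaps: (14377−7500)/14377 = 0.4783 (×25).
Σ = 11.958336. Dividing by the full population N = 142 gives P₁ = 0.084.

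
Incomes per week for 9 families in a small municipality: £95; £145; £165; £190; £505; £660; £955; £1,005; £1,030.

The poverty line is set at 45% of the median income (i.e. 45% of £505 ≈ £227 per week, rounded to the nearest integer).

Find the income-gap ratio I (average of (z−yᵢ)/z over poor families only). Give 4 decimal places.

0.3447

Poor units: £95, £145, £165, £190 (q = 4 of N = 9).
Relative gaps: 0.5815, 0.3612, 0.2731, 0.1630; sum = 1.378855.
The income-gap ratio divides by q (the poor only): 1.378855 / 4 = 0.3447.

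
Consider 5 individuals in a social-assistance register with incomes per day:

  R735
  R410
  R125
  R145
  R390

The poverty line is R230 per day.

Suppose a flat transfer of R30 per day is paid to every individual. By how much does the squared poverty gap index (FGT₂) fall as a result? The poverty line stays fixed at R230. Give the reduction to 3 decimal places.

0.036

Before: below the line — R125, R145; squared poverty gap index (FGT₂) = 0.06900.
After the R30 transfer: below the line — R155, R175; squared poverty gap index (FGT₂) = 0.03270.
Reduction = 0.06900 − 0.03270 = 0.036.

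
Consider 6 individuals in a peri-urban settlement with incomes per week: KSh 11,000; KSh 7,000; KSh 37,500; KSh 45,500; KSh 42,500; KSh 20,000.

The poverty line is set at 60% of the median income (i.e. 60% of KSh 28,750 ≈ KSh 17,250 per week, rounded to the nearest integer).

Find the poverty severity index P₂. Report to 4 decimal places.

Below z: KSh 7,000, KSh 11,000 (q = 2 of N = 6).
Shortfall ratios: (17250−7000)/17250 = 0.5942; (17250−11000)/17250 = 0.3623.
Squared: 0.3531; 0.1313.
Sum = 0.484352; P₂ = 0.484352 / 6 = 0.0807.

0.0807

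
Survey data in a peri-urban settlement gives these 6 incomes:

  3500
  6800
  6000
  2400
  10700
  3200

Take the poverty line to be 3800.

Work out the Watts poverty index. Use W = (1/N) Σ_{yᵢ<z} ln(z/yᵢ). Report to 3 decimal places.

Below z: 2400, 3200, 3500 (q = 3 of N = 6).
Log gaps: ln(3800/2400) = 0.4595; ln(3800/3200) = 0.1719; ln(3800/3500) = 0.0822.
W = 0.713621 / 6 = 0.119.

0.119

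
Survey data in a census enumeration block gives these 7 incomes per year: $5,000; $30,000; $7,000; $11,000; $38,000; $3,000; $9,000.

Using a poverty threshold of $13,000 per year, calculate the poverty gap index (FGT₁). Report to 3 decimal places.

Poor units: $3,000, $5,000, $7,000, $9,000, $11,000 (q = 5 of N = 7).
Normalized shortfalls: (13000−3000)/13000 = 0.7692; (13000−5000)/13000 = 0.6154; (13000−7000)/13000 = 0.4615; (13000−9000)/13000 = 0.3077; (13000−11000)/13000 = 0.1538.
Sum of shortfalls = 2.307692; P₁ averages over all N: 2.307692 / 7 = 0.330.

0.330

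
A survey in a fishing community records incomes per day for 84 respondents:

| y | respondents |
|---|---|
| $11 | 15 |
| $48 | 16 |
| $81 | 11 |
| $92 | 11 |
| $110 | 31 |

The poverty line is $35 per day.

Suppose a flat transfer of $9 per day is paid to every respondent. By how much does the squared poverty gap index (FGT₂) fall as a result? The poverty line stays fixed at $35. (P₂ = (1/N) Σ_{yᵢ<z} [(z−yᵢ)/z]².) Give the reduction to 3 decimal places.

0.051

Before: below the line — 15×$11; squared poverty gap index (FGT₂) = 0.08397.
After the $9 transfer: below the line — 15×$20; squared poverty gap index (FGT₂) = 0.03280.
Reduction = 0.08397 − 0.03280 = 0.051.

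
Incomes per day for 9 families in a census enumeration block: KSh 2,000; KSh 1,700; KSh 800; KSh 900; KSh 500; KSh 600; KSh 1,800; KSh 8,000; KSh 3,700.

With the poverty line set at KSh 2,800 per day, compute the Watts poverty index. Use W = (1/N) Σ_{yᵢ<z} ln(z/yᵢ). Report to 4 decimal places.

0.7698

Below the line: KSh 500, KSh 600, KSh 800, KSh 900, KSh 1,700, KSh 1,800, KSh 2,000 (q = 7 of N = 9).
ln(z/y) terms: ln(2800/500) = 1.7228; ln(2800/600) = 1.5404; ln(2800/800) = 1.2528; ln(2800/900) = 1.1350; ln(2800/1700) = 0.4990; ln(2800/1800) = 0.4418; ln(2800/2000) = 0.3365.
W = 6.928251 / 9 = 0.7698.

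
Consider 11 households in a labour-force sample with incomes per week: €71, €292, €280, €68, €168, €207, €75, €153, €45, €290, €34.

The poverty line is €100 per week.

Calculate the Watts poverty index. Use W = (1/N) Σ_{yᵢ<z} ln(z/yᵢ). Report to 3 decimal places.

0.263

Below the line: €34, €45, €68, €71, €75 (q = 5 of N = 11).
ln(z/y) terms: ln(100/34) = 1.0788; ln(100/45) = 0.7985; ln(100/68) = 0.3857; ln(100/71) = 0.3425; ln(100/75) = 0.2877.
W = 2.893152 / 11 = 0.263.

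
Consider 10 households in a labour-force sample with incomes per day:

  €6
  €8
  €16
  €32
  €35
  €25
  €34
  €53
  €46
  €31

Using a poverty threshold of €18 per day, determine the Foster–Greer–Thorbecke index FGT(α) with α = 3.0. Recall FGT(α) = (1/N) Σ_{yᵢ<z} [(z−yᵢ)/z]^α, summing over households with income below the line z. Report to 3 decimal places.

Incomes under z: €6, €8, €16 (q = 3 of N = 10).
Gap ratios (z−y)/z: (18−6)/18 = 0.6667; (18−8)/18 = 0.5556; (18−16)/18 = 0.1111.
Raised to α = 3.0: 0.29630; 0.17147; 0.00137.
Sum = 0.469136; FGT(3.0) = 0.469136 / 10 = 0.047.

0.047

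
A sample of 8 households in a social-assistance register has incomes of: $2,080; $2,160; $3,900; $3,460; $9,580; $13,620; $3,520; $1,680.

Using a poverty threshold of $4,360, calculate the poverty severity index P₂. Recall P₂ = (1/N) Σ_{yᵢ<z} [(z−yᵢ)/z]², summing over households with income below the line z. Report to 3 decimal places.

0.125

Below z: $1,680, $2,080, $2,160, $3,460, $3,520, $3,900 (q = 6 of N = 8).
Relative gaps: (4360−1680)/4360 = 0.6147; (4360−2080)/4360 = 0.5229; (4360−2160)/4360 = 0.5046; (4360−3460)/4360 = 0.2064; (4360−3520)/4360 = 0.1927; (4360−3900)/4360 = 0.1055.
Squared: 0.3778; 0.2735; 0.2546; 0.0426; 0.0371; 0.0111.
Sum = 0.996760; P₂ = 0.996760 / 8 = 0.125.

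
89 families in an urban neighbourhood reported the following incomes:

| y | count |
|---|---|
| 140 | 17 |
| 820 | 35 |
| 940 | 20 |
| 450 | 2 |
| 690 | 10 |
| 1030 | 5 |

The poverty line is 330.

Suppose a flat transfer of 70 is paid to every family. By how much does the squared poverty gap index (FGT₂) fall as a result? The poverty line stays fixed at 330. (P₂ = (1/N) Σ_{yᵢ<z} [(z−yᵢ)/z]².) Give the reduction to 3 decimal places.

Before: below the line — 17×140; squared poverty gap index (FGT₂) = 0.06332.
After the 70 transfer: below the line — 17×210; squared poverty gap index (FGT₂) = 0.02526.
Reduction = 0.06332 − 0.02526 = 0.038.

0.038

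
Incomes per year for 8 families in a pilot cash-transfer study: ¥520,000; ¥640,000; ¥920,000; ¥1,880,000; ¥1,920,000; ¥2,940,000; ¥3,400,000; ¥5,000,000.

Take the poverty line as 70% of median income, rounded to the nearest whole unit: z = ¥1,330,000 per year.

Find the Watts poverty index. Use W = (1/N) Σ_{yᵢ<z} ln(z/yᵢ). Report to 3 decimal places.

Poor units: ¥520,000, ¥640,000, ¥920,000 (q = 3 of N = 8).
ln(z/y) terms: ln(1330000/520000) = 0.9391; ln(1330000/640000) = 0.7315; ln(1330000/920000) = 0.3686.
W = 2.039132 / 8 = 0.255.

0.255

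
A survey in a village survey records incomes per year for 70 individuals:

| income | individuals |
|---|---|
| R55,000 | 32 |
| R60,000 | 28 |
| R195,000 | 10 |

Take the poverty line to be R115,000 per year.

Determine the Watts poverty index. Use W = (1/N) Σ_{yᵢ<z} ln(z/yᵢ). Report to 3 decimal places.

0.597

Below the line: 32×R55,000, 28×R60,000 (q = 60 of N = 70).
Log shortfalls: ln(115000/55000) = 0.7376 (×32); ln(115000/60000) = 0.6506 (×28).
W = 41.819618 / 70 = 0.597.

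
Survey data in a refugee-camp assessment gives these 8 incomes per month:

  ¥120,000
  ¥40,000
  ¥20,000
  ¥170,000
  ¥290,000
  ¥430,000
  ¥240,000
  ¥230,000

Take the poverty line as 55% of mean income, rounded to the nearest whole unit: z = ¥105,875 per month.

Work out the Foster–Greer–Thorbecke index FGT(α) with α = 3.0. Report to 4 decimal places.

0.0968

Incomes under z: ¥20,000, ¥40,000 (q = 2 of N = 8).
Shortfall ratios: (105875−20000)/105875 = 0.8111; (105875−40000)/105875 = 0.6222.
Raised to α = 3.0: 0.53361; 0.24087.
Sum = 0.774475; FGT(3.0) = 0.774475 / 8 = 0.0968.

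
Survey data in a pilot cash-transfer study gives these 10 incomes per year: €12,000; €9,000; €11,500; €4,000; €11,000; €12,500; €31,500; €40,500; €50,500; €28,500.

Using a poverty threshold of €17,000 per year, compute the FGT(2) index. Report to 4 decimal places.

0.1192

Poor units: €4,000, €9,000, €11,000, €11,500, €12,000, €12,500 (q = 6 of N = 10).
Gap ratios (z−y)/z: (17000−4000)/17000 = 0.7647; (17000−9000)/17000 = 0.4706; (17000−11000)/17000 = 0.3529; (17000−11500)/17000 = 0.3235; (17000−12000)/17000 = 0.2941; (17000−12500)/17000 = 0.2647.
Squared: 0.5848; 0.2215; 0.1246; 0.1047; 0.0865; 0.0701.
Sum = 1.192042; P₂ = 1.192042 / 10 = 0.1192.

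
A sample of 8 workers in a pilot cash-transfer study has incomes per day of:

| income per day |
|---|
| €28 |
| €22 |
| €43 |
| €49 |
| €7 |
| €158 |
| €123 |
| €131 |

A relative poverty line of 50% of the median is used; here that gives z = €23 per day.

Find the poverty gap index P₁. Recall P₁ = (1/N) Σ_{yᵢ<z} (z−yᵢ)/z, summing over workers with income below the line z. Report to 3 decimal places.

Below z: €7, €22 (q = 2 of N = 8).
Relative gaps: (23−7)/23 = 0.6957; (23−22)/23 = 0.0435.
Σ = 0.739130. Dividing by the full population N = 8 gives P₁ = 0.092.

0.092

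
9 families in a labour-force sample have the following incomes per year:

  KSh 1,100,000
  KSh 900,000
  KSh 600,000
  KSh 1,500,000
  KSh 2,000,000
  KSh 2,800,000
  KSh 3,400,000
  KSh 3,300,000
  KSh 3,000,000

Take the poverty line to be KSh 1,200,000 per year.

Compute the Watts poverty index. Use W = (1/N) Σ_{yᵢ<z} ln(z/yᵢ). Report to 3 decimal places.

Below z: KSh 600,000, KSh 900,000, KSh 1,100,000 (q = 3 of N = 9).
ln(z/y) terms: ln(1200000/600000) = 0.6931; ln(1200000/900000) = 0.2877; ln(1200000/1100000) = 0.0870.
W = 1.067841 / 9 = 0.119.

0.119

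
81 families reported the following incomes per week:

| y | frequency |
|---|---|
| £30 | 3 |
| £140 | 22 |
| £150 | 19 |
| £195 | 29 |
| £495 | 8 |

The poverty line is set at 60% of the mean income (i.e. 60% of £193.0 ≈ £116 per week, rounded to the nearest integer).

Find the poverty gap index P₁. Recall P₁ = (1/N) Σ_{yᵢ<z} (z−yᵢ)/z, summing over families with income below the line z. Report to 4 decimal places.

Below the line: 3×£30 (q = 3 of N = 81).
Normalized shortfalls: (116−30)/116 = 0.7414 (×3).
Σ = 2.224138. Dividing by the full population N = 81 gives P₁ = 0.0275.

0.0275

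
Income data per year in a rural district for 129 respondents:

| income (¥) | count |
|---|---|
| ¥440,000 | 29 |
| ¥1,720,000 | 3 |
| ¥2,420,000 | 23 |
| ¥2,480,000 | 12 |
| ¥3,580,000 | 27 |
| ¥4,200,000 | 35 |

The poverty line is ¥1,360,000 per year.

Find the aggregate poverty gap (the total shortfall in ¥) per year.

Below z: 29×¥440,000 (q = 29 of N = 129).
Individual gaps: 29×(1360000−440000) = 26680000.
Aggregate gap = ¥26,680,000.

¥26,680,000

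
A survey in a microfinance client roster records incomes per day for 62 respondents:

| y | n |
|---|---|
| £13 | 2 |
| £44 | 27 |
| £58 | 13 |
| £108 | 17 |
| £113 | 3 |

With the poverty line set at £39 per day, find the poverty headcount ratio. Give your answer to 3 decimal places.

0.032

2 of the 62 respondents have income below £39.
H = 2/62 = 0.032.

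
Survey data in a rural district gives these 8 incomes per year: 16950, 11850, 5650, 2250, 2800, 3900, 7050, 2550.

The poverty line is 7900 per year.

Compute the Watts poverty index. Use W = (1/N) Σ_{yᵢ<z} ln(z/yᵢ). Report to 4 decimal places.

Poor units: 2250, 2550, 2800, 3900, 5650, 7050 (q = 6 of N = 8).
Log gaps: ln(7900/2250) = 1.2559; ln(7900/2550) = 1.1308; ln(7900/2800) = 1.0372; ln(7900/3900) = 0.7059; ln(7900/5650) = 0.3352; ln(7900/7050) = 0.1138.
W = 4.578874 / 8 = 0.5724.

0.5724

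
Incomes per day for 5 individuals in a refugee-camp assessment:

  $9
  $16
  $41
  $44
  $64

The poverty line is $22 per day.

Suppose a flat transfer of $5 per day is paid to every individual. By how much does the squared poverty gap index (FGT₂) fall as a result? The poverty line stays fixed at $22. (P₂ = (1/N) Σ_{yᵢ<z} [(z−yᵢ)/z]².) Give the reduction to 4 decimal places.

Before: below the line — $9, $16; squared poverty gap index (FGT₂) = 0.084711.
After the $5 transfer: below the line — $14, $21; squared poverty gap index (FGT₂) = 0.026860.
Reduction = 0.084711 − 0.026860 = 0.0579.

0.0579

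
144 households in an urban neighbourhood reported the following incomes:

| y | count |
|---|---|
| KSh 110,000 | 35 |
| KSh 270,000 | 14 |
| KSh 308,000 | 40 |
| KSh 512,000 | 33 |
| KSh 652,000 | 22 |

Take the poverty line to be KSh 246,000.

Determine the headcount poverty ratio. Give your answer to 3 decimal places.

35 of the 144 households have income below KSh 246,000.
H = 35/144 = 0.243.

0.243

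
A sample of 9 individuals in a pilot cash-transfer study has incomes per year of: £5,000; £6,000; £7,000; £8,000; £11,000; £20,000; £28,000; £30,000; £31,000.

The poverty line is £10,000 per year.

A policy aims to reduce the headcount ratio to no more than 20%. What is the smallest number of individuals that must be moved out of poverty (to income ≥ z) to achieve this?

4 of the 9 individuals are poor, so H = 4/9 = 0.444.
A headcount ratio of at most 20% allows at most ⌊0.20 × 9⌋ = 1 poor individuals.
So at least 4 − 1 = 3 must be lifted.

3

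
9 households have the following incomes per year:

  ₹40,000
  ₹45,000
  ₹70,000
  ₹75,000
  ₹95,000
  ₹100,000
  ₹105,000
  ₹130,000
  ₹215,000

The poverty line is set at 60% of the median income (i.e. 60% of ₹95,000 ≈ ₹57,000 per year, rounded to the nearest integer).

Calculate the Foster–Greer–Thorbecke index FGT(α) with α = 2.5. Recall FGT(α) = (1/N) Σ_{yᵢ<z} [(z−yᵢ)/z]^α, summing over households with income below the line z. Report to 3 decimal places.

Poor units: ₹40,000, ₹45,000 (q = 2 of N = 9).
Relative gaps: (57000−40000)/57000 = 0.2982; (57000−45000)/57000 = 0.2105.
Raised to α = 2.5: 0.04858; 0.02034.
Sum = 0.068914; FGT(2.5) = 0.068914 / 9 = 0.008.

0.008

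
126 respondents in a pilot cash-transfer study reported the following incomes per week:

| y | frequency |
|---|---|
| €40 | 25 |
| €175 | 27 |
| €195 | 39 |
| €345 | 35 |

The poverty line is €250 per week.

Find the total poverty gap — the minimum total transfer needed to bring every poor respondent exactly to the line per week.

Below z: 25×€40, 27×€175, 39×€195 (q = 91 of N = 126).
Individual gaps: 25×(250−40) = 5250; 27×(250−175) = 2025; 39×(250−195) = 2145.
Aggregate gap = €9,420.

€9,420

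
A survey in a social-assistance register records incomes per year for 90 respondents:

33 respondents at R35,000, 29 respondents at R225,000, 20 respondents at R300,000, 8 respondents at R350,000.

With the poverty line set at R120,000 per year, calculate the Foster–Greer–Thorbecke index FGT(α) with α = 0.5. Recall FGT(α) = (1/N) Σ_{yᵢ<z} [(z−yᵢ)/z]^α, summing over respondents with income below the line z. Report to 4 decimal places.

Below z: 33×R35,000 (q = 33 of N = 90).
Normalized shortfalls: (120000−35000)/120000 = 0.7083 (×33).
Raised to α = 0.5: 0.84163 (×33).
Sum = 27.773639; FGT(0.5) = 27.773639 / 90 = 0.3086.

0.3086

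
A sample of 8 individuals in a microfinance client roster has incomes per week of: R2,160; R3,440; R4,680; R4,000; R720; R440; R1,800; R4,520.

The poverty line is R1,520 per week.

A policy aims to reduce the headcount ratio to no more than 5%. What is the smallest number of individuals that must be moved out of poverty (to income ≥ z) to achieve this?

2

Currently q = 2 of N = 8 are below the line (H = 0.250).
A headcount ratio of at most 5% allows at most ⌊0.05 × 8⌋ = 0 poor individuals.
So at least 2 − 0 = 2 must be lifted.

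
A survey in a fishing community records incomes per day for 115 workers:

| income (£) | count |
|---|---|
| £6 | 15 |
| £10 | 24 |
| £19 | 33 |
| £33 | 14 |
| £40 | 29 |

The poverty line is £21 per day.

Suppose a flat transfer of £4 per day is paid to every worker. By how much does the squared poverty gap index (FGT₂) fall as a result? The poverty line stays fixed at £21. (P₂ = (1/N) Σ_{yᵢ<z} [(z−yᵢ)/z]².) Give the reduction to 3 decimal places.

Before: below the line — 15×£6, 24×£10, 33×£19; squared poverty gap index (FGT₂) = 0.12641.
After the £4 transfer: below the line — 15×£10, 24×£14; squared poverty gap index (FGT₂) = 0.05898.
Reduction = 0.12641 − 0.05898 = 0.067.

0.067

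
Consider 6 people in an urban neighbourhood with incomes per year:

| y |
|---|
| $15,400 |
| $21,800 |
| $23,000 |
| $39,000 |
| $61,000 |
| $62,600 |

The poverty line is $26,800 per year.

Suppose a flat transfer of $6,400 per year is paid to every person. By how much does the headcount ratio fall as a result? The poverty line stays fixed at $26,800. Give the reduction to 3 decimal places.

Before: below the line — $15,400, $21,800, $23,000; headcount ratio = 0.50000.
After the $6,400 transfer: below the line — $21,800; headcount ratio = 0.16667.
Reduction = 0.50000 − 0.16667 = 0.333.

0.333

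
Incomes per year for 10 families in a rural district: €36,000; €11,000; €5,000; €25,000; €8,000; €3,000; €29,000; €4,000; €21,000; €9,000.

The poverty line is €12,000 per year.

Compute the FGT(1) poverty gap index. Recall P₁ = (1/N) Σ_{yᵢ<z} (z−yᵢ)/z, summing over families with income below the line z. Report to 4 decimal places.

Poor units: €3,000, €4,000, €5,000, €8,000, €9,000, €11,000 (q = 6 of N = 10).
Normalized shortfalls: (12000−3000)/12000 = 0.7500; (12000−4000)/12000 = 0.6667; (12000−5000)/12000 = 0.5833; (12000−8000)/12000 = 0.3333; (12000−9000)/12000 = 0.2500; (12000−11000)/12000 = 0.0833.
Sum of shortfalls = 2.666667; P₁ averages over all N: 2.666667 / 10 = 0.2667.

0.2667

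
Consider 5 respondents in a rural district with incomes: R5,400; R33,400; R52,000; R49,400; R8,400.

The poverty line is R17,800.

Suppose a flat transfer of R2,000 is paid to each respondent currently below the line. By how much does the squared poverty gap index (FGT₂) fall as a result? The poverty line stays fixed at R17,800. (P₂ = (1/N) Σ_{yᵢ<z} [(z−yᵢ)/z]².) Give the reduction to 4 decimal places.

0.0500

Before: below the line — R5,400, R8,400; squared poverty gap index (FGT₂) = 0.152834.
After the R2,000 transfer: below the line — R7,400, R10,400; squared poverty gap index (FGT₂) = 0.102841.
Reduction = 0.152834 − 0.102841 = 0.0500.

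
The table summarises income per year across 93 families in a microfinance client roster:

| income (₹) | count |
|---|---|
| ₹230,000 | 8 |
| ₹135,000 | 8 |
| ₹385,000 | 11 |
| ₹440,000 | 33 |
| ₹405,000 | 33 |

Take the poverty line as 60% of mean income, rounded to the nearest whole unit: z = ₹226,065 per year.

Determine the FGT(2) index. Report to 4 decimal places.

0.0140

Below the line: 8×₹135,000 (q = 8 of N = 93).
Normalized shortfalls: (226065−135000)/226065 = 0.4028 (×8).
Squared: 0.1623 (×8).
Sum = 1.298154; P₂ = 1.298154 / 93 = 0.0140.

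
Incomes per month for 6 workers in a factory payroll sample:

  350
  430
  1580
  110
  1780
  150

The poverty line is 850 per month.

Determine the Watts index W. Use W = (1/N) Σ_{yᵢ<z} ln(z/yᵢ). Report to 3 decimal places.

Below the line: 110, 150, 350, 430 (q = 4 of N = 6).
Log gaps: ln(850/110) = 2.0448; ln(850/150) = 1.7346; ln(850/350) = 0.8873; ln(850/430) = 0.6815.
W = 5.348111 / 6 = 0.891.

0.891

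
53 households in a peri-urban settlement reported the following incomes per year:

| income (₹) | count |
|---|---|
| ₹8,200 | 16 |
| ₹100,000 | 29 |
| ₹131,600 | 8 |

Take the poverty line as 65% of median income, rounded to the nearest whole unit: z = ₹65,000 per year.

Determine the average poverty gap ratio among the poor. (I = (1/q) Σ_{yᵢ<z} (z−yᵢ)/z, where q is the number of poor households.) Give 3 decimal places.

Below z: 16×₹8,200 (q = 16 of N = 53).
Shortfall ratios (z−y)/z: 0.8738 (×16); sum = 13.981538.
I averages over the q = 16 poor units only: 13.981538 / 16 = 0.874.

0.874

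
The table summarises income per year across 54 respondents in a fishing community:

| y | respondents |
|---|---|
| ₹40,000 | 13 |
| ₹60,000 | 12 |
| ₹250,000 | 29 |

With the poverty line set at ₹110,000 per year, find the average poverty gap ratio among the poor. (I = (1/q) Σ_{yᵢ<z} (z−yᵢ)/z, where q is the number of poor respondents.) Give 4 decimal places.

0.5491

Below z: 13×₹40,000, 12×₹60,000 (q = 25 of N = 54).
Shortfall ratios (z−y)/z: 0.6364 (×13), 0.4545 (×12); sum = 13.727273.
I averages over the q = 25 poor units only: 13.727273 / 25 = 0.5491.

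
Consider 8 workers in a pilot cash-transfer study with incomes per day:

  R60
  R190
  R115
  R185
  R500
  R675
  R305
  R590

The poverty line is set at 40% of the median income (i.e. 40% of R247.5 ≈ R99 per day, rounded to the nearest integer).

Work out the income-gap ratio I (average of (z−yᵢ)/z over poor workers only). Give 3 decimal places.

0.394

Poor units: R60 (q = 1 of N = 8).
Shortfall ratios (z−y)/z: 0.3939; sum = 0.393939.
I averages over the q = 1 poor units only: 0.393939 / 1 = 0.394.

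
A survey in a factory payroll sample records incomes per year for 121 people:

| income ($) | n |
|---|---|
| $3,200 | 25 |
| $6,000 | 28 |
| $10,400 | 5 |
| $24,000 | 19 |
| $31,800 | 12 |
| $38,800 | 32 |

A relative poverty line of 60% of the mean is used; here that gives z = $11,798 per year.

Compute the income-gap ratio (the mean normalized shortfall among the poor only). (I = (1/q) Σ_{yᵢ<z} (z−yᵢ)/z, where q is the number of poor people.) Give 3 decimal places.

0.562

Poor units: 25×$3,200, 28×$6,000, 5×$10,400 (q = 58 of N = 121).
Relative gaps: 0.7288 (×25), 0.4914 (×28), 0.1185 (×5); sum = 32.571961.
I averages over the q = 58 poor units only: 32.571961 / 58 = 0.562.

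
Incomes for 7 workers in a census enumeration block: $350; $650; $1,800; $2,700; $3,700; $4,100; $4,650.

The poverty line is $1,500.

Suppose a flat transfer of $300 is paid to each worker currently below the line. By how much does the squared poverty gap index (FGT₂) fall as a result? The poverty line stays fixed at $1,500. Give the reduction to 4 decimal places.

Before: below the line — $350, $650; squared poverty gap index (FGT₂) = 0.129841.
After the $300 transfer: below the line — $650, $950; squared poverty gap index (FGT₂) = 0.065079.
Reduction = 0.129841 − 0.065079 = 0.0648.

0.0648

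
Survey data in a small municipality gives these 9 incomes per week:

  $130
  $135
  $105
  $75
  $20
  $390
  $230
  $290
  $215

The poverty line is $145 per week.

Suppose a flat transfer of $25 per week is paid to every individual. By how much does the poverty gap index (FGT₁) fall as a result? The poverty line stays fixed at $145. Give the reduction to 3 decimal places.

0.077

Before: below the line — $20, $75, $105, $130, $135; poverty gap index (FGT₁) = 0.19923.
After the $25 transfer: below the line — $45, $100, $130; poverty gap index (FGT₁) = 0.12261.
Reduction = 0.19923 − 0.12261 = 0.077.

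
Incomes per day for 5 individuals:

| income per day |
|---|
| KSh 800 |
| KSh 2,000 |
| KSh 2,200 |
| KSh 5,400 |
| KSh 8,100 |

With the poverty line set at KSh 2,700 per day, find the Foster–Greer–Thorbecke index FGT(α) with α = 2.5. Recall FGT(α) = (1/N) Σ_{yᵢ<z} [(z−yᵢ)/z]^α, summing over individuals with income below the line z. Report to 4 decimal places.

0.0929

Poor units: KSh 800, KSh 2,000, KSh 2,200 (q = 3 of N = 5).
Relative gaps: (2700−800)/2700 = 0.7037; (2700−2000)/2700 = 0.2593; (2700−2200)/2700 = 0.1852.
Raised to α = 2.5: 0.41541; 0.03422; 0.01476.
Sum = 0.464390; FGT(2.5) = 0.464390 / 5 = 0.0929.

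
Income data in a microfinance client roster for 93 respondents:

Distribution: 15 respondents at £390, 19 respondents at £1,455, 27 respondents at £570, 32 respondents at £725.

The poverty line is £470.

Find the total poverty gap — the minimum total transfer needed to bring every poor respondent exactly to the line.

£1,200

Poor units: 15×£390 (q = 15 of N = 93).
Individual gaps: 15×(470−390) = 1200.
Aggregate gap = £1,200.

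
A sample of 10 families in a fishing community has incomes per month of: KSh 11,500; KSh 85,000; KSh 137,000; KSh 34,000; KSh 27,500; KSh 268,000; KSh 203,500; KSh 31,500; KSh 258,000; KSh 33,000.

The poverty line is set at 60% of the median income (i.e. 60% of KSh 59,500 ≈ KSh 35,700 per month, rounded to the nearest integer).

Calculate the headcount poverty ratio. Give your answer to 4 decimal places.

0.5000

5 of the 10 families have income below KSh 35,700.
H = 5/10 = 0.5000.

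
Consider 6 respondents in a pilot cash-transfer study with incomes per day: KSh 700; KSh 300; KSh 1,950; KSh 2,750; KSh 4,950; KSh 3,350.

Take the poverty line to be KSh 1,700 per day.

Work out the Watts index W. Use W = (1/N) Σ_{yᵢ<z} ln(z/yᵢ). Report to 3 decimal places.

Poor units: KSh 300, KSh 700 (q = 2 of N = 6).
Log shortfalls: ln(1700/300) = 1.7346; ln(1700/700) = 0.8873.
W = 2.621904 / 6 = 0.437.

0.437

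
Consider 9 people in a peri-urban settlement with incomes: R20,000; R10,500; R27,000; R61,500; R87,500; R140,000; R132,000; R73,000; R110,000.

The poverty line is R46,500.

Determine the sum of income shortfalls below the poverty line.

R82,000

Poor units: R10,500, R20,000, R27,000 (q = 3 of N = 9).
Individual gaps: 46500−10500 = 36000; 46500−20000 = 26500; 46500−27000 = 19500.
Aggregate gap = R82,000.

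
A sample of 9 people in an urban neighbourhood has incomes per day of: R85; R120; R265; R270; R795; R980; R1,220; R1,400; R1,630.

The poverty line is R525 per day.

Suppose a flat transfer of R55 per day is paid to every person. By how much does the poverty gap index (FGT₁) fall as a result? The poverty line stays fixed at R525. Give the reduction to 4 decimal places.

Before: below the line — R85, R120, R265, R270; poverty gap index (FGT₁) = 0.287831.
After the R55 transfer: below the line — R140, R175, R320, R325; poverty gap index (FGT₁) = 0.241270.
Reduction = 0.287831 − 0.241270 = 0.0466.

0.0466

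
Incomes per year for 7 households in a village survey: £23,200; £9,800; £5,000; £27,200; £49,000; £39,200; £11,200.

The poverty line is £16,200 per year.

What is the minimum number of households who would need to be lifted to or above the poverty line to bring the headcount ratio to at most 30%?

Currently q = 3 of N = 7 are below the line (H = 0.429).
A headcount ratio of at most 30% allows at most ⌊0.30 × 7⌋ = 2 poor households.
So at least 3 − 2 = 1 must be lifted.

1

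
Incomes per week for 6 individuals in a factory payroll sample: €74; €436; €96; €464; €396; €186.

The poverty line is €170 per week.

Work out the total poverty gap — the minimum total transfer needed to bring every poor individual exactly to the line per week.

€170

Below z: €74, €96 (q = 2 of N = 6).
Individual gaps: 170−74 = 96; 170−96 = 74.
Aggregate gap = €170.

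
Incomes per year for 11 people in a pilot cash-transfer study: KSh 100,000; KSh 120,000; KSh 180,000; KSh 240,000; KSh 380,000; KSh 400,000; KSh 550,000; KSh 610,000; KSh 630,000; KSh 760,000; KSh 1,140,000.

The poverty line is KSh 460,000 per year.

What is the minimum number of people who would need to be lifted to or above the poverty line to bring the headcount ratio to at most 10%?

Currently q = 6 of N = 11 are below the line (H = 0.545).
A headcount ratio of at most 10% allows at most ⌊0.10 × 11⌋ = 1 poor people.
So at least 6 − 1 = 5 must be lifted.

5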